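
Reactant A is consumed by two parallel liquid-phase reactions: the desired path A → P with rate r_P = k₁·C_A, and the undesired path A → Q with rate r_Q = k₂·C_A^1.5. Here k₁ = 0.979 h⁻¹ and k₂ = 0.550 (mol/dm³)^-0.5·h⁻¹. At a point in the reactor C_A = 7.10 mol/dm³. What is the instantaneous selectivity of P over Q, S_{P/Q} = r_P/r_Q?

S_{P/Q} = r_P/r_Q = (k₁·C_A)/(k₂·C_A^1.5) = (k₁/k₂)·C_A^-0.5.
= (0.979×7.100) / (0.550×7.100^1.5) = 6.951/10.41 = 0.668.

0.668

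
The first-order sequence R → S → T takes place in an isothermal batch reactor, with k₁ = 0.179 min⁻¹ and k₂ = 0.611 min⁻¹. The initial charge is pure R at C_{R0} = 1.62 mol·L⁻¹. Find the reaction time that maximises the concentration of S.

For first-order series the maximum of C_S occurs at t_opt = ln(k₂/k₁)/(k₂−k₁).
= ln(0.611/0.179)/(0.611−0.179) = ln(3.413)/0.4320 = 1.228/0.4320 = 2.84 min.

2.84 min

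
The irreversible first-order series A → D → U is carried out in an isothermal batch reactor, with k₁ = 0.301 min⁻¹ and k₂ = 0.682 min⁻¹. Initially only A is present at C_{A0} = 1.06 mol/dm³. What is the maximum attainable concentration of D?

0.245 mol/dm³

Evaluating C_D at t_opt = ln(k₂/k₁)/(k₂−k₁) gives C_{D,max}/C_{A0} = (k₁/k₂)^[k₂/(k₂−k₁)].
= (0.301/0.682)^(0.682/(0.682−0.301)) = (0.4413)^(1.790) = 0.2313.
C_{D,max} = 0.2313×1.06 = 0.245 mol/dm³.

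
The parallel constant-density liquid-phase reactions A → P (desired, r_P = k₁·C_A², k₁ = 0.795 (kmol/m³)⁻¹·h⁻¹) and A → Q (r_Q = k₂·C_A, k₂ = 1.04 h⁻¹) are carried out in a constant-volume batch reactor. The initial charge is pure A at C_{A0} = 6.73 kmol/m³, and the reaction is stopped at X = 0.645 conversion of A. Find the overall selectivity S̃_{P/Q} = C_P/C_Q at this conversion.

3.27

C_A = C_{A0}(1−X) = 2.389 kmol/m³.
Along a PFR/batch, dC_Q/dC_A = −r_Q/(r_P+r_Q) = −k₂/(k₂+k₁·C_A).
Integrating from C_{A0} to C_A: C_Q = (1.04/0.795)·ln[(1.04+0.795·6.73)/(1.04+0.795·2.39)] = 1.308·ln(6.390/2.939) = 1.016 kmol/m³.
Then C_P = (C_{A0}−C_A) − C_Q = 4.341 − 1.016 = 3.325 kmol/m³.
S̃_{P/Q} = C_P/C_Q = 3.325/1.016 = 3.27.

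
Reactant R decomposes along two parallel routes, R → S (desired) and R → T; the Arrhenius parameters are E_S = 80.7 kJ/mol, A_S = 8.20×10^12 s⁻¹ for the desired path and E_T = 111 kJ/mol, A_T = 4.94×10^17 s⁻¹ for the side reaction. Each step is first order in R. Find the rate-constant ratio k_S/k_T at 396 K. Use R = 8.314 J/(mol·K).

With equal orders, S_{S/T} = k_S/k_T = (A_S/A_T)·exp[(E_T−E_S)/(RT)].
(E_T−E_S)/(RT) = (111−80.7)×10³/(8.314×396) = 30300/3292 = 9.203.
k_S/k_T = (8.20×10^12/4.94×10^17)·exp(9.203) = 1.660×10^-5 × 9929 = 0.165.
Since E_S < E_T, lowering the temperature improves selectivity toward S.

0.165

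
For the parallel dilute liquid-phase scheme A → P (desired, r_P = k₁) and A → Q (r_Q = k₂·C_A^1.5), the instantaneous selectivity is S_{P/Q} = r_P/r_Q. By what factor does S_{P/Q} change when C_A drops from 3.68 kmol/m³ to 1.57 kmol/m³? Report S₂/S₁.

3.59

S_{P/Q} = (k₁/k₂)·C_A^-1.5, so S₂/S₁ = (C_{A,2}/C_{A,1})^-1.5.
= (1.57/3.68)^(-1.5) = (0.4266)^(-1.5) = 3.59.
Selectivity toward P rises as C_A falls — low-concentration operation is favoured.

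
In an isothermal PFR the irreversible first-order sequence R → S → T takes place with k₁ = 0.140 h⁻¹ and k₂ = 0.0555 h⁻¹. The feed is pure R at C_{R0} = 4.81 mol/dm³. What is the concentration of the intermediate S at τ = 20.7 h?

The intermediate concentration in a first-order A→B→C sequence is C_S = k₁C_{R0}(e^(−k₁τ) − e^(−k₂τ))/(k₂−k₁).
e^(−k₁τ) = e^(−0.140×20.7) = e^(−2.898) = 0.05513; e^(−k₂τ) = e^(−1.149) = 0.3170.
C_S = 0.140×4.81/(0.0555−0.140) × (0.05513−0.3170) = (-7.969)×(-0.2619) = 2.087 mol/dm³.

2.09 mol/dm³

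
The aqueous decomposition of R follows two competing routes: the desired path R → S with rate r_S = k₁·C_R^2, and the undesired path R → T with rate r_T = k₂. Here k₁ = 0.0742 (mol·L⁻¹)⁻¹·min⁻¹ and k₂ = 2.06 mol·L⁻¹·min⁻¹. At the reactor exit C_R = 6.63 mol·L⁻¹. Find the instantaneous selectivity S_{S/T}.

S_{S/T} = r_S/r_T = (k₁·C_R^2)/(k₂) = (k₁/k₂)·C_R^2.
= (0.0742×6.630^2) / (2.06) = 3.262/2.060 = 1.58.
Since the desired path is higher order in R, keeping C_R high (PFR or concentrated feed) favours S.

1.58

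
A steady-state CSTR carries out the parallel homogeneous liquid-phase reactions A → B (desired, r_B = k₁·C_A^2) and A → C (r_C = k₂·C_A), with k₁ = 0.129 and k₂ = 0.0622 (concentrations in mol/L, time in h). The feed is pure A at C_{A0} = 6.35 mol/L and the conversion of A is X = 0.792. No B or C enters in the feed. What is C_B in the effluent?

3.68 mol/L

Exit C_A = C_{A0}(1−X) = 6.35×0.208 = 1.321 mol/L.
In a CSTR the entire volume is at exit conditions, so r_B = 0.129×1.321^2 = 0.2250 and r_C = 0.0622×1.321 = 0.08215.
Fraction of consumed A going to B: r_B/(r_B+r_C) = 0.7326.
C_B = 0.7326·C_{A0}·X = 0.7326×6.35×0.792 = 3.68 mol/L.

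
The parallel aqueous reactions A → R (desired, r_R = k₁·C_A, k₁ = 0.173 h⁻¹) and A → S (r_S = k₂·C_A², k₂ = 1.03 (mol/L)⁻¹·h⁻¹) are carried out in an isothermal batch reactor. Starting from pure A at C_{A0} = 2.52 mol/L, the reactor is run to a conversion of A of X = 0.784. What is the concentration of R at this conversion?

0.223 mol/L

C_A = C_{A0}(1−X) = 0.5443 mol/L.
Along a PFR/batch, dC_R/dC_A = −r_R/(r_R+r_S) = −k₁/(k₁+k₂·C_A).
Integrating from C_{A0} to C_A: C_R = (0.173/1.03)·ln[(0.173+1.03·2.52)/(0.173+1.03·0.544)] = 0.1680·ln(2.769/0.7336) = 0.2231 mol/L.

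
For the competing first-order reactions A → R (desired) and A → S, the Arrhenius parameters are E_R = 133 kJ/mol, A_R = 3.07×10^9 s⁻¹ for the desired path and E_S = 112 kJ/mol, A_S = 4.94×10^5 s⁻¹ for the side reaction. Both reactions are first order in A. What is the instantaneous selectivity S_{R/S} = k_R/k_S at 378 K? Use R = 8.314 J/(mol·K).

k_R/k_S = (A_R/A_S)·exp[−(E_R−E_S)/(RT)] = (A_R/A_S)·exp[(E_S−E_R)/(RT)].
(E_S−E_R)/(RT) = (112−133)×10³/(8.314×378) = -21000/3143 = -6.682.
k_R/k_S = (3.07×10^9/4.94×10^5)·exp(-6.682) = 6215 × 0.001253 = 7.79.
Since E_R > E_S, raising the temperature improves selectivity toward R.

7.79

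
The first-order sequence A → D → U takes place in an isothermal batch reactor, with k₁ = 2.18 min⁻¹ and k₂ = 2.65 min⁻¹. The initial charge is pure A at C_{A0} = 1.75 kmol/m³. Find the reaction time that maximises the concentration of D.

0.415 min

The intermediate peaks when r₁ = r₂, i.e. k₁e^(−k₁t) = k₂e^(−k₂t), giving t_opt = ln(k₂/k₁)/(k₂−k₁).
= ln(2.65/2.18)/(2.65−2.18) = ln(1.216)/0.4700 = 0.1952/0.4700 = 0.415 min.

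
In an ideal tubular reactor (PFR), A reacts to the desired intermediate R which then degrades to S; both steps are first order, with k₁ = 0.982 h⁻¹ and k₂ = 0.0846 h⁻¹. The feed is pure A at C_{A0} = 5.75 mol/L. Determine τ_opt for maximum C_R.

2.73 h

Setting dC_R/dτ = 0 gives τ_opt = ln(k₂/k₁)/(k₂−k₁).
= ln(0.0846/0.982)/(0.0846−0.982) = ln(0.08615)/-0.8974 = -2.452/-0.8974 = 2.73 h.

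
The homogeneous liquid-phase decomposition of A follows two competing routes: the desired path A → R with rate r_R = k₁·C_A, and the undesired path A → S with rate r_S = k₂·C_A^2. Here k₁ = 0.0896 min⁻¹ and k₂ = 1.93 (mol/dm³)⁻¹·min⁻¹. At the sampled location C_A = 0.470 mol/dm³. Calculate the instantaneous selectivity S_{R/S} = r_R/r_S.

0.0988

S_{R/S} = r_R/r_S = (k₁·C_A)/(k₂·C_A^2) = (k₁/k₂)·C_A⁻¹.
= (0.0896×0.4700) / (1.93×0.4700^2) = 0.04211/0.4263 = 0.0988.
The undesired path is higher order in A, so low C_A (CSTR or dilute feed) favours R.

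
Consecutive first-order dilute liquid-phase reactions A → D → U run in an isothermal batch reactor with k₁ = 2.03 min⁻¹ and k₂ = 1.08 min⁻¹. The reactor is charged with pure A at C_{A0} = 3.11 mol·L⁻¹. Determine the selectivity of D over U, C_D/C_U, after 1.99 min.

0.274

For first-order series with pure A initially, C_D(t) = k₁C_{A0}/(k₂−k₁)·(e^(−k₁t) − e^(−k₂t)).
e^(−k₁t) = e^(−2.03×1.99) = e^(−4.040) = 0.01760; e^(−k₂t) = e^(−2.149) = 0.1166.
C_D = 2.03×3.11/(1.08−2.03) × (0.01760−0.1166) = (-6.646)×(-0.09897) = 0.6577 mol·L⁻¹.
C_A = C_{A0}e^(−k₁t) = 0.05474 mol·L⁻¹, so C_U = C_{A0}−C_A−C_D = 2.398 mol·L⁻¹; C_D/C_U = 0.274.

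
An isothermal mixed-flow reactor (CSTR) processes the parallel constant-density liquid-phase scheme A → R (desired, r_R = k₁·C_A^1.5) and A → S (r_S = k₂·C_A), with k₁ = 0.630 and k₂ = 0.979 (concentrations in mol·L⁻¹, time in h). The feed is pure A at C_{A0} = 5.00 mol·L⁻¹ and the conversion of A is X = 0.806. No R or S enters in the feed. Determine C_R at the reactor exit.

Exit C_A = C_{A0}(1−X) = 5.00×0.194 = 0.9700 mol·L⁻¹.
In a CSTR the entire volume is at exit conditions, so r_R = 0.630×0.9700^1.5 = 0.6019 and r_S = 0.979×0.9700 = 0.9496.
Fraction of consumed A going to R: r_R/(r_R+r_S) = 0.3879.
C_R = 0.3879·C_{A0}·X = 0.3879×5.00×0.806 = 1.56 mol·L⁻¹.

1.56 mol·L⁻¹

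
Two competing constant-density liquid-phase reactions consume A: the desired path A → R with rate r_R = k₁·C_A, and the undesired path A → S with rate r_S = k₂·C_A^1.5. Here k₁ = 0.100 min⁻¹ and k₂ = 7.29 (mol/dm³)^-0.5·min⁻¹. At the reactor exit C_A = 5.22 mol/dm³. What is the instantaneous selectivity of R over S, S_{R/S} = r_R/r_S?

0.00600

S_{R/S} = r_R/r_S = (k₁·C_A)/(k₂·C_A^1.5) = (k₁/k₂)·C_A^-0.5.
= (0.100×5.220) / (7.29×5.220^1.5) = 0.5220/86.94 = 0.00600.
The undesired path is higher order in A, so low C_A (CSTR or dilute feed) favours R.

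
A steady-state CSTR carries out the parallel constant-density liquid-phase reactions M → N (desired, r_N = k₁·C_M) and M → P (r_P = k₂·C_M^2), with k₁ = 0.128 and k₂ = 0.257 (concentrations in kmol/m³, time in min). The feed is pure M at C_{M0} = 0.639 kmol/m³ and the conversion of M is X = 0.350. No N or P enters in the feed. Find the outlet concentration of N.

Exit C_M = C_{M0}(1−X) = 0.639×0.650 = 0.4153 kmol/m³.
Rates in a CSTR are evaluated at the outlet concentration: r_N = 0.128×0.4153 = 0.05316, r_P = 0.257×0.4153^2 = 0.04434.
Fraction of consumed M going to N: r_N/(r_N+r_P) = 0.5453.
C_N = 0.5453·C_{M0}·X = 0.5453×0.639×0.350 = 0.122 kmol/m³.

0.122 kmol/m³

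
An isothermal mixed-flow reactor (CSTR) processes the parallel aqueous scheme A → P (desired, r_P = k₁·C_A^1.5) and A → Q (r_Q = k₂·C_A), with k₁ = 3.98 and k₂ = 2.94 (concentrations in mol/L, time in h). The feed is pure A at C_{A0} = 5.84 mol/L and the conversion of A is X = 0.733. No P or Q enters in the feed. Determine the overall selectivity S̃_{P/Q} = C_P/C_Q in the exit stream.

Exit C_A = C_{A0}(1−X) = 5.84×0.267 = 1.559 mol/L.
A CSTR operates uniformly at the exit composition, giving r_P = 7.749 and r_Q = 4.584 (each k·C_A^n at C_A = 1.559).
Overall selectivity = C_P/C_Q = r_Pτ/(r_Qτ) = r_P/r_Q = 1.69.

1.69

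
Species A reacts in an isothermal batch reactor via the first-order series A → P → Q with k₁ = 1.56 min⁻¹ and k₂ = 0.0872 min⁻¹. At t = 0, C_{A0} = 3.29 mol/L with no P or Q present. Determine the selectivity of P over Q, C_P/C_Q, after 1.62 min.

Solving the coupled first-order balances gives C_P(t) = [k₁/(k₂−k₁)]·C_{A0}·(e^(−k₁t) − e^(−k₂t)).
e^(−k₁t) = e^(−1.56×1.62) = e^(−2.527) = 0.07988; e^(−k₂t) = e^(−0.1413) = 0.8683.
C_P = 1.56×3.29/(0.0872−1.56) × (0.07988−0.8683) = (-3.485)×(-0.7884) = 2.747 mol/L.
C_A = C_{A0}e^(−k₁t) = 0.2628 mol/L, so C_Q = C_{A0}−C_A−C_P = 0.2799 mol/L; C_P/C_Q = 9.82.

9.82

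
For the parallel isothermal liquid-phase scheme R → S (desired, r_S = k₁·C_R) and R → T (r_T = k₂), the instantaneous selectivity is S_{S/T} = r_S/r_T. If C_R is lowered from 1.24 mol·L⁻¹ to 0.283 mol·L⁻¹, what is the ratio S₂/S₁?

0.228

S_{S/T} = (k₁/k₂)·C_R, so S₂/S₁ = (C_{R,2}/C_{R,1}).
= 0.283/1.24 = 0.228.
Selectivity toward S falls as C_R falls — high-concentration operation is favoured.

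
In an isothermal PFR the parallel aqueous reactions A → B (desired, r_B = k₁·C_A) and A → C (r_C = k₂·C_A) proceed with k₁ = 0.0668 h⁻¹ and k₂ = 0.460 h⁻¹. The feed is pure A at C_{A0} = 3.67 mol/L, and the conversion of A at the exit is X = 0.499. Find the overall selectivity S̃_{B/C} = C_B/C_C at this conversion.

0.145

C_A = C_{A0}(1−X) = 1.839 mol/L.
Both paths are first order in A, so the instantaneous fraction to B is constant: dC_B/d(−C_A) = k₁/(k₁+k₂) = 0.1268.
C_B = 0.1268·(C_{A0}−C_A) = 0.1268×1.831 = 0.232 mol/L.
C_C = (C_{A0}−C_A)−C_B = 1.599 mol/L; S̃_{B/C} = 0.2322/1.599 = 0.145.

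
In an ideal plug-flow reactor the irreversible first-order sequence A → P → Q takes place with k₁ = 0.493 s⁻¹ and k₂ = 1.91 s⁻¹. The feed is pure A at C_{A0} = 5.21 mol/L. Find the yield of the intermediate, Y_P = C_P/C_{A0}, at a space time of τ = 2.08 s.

The intermediate concentration in a first-order A→B→C sequence is C_P = k₁C_{A0}(e^(−k₁τ) − e^(−k₂τ))/(k₂−k₁).
e^(−k₁τ) = e^(−0.493×2.08) = e^(−1.025) = 0.3586; e^(−k₂τ) = e^(−3.973) = 0.01882.
C_P = 0.493×5.21/(1.91−0.493) × (0.3586−0.01882) = 1.813×0.3398 = 0.6160 mol/L.
Y_P = C_P/C_{A0} = 0.6160/5.21 = 0.118.

0.118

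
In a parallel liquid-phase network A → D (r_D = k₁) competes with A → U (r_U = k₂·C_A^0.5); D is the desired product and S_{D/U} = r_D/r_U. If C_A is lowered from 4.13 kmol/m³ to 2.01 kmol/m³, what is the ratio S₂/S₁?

S_{D/U} = (k₁/k₂)·C_A^-0.5, so S₂/S₁ = (C_{A,2}/C_{A,1})^-0.5.
= (2.01/4.13)^(-0.5) = (0.4867)^(-0.5) = 1.43.

1.43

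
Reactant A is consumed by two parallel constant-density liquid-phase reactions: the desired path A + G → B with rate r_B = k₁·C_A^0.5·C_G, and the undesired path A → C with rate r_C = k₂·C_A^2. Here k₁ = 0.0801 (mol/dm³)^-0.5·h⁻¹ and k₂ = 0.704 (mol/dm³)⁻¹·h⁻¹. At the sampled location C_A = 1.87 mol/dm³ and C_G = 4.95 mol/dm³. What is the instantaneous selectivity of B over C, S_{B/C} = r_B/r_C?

S_{B/C} = r_B/r_C = (k₁·C_A^0.5·C_G)/(k₂·C_A^2) = (k₁/k₂)·C_A^-1.5·C_G.
= (0.0801×1.870^0.5×4.950) / (0.704×1.870^2) = 0.5422/2.462 = 0.220.

0.220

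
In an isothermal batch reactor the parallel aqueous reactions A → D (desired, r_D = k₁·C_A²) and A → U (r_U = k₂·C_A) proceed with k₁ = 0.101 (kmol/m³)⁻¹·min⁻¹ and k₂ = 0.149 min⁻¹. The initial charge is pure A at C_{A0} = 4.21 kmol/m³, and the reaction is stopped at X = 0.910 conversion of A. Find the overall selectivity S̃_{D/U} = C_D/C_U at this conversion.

C_A = C_{A0}(1−X) = 0.3789 kmol/m³.
Along a PFR/batch, dC_U/dC_A = −r_U/(r_D+r_U) = −k₂/(k₂+k₁·C_A).
Integrating from C_{A0} to C_A: C_U = (0.149/0.101)·ln[(0.149+0.101·4.21)/(0.149+0.101·0.379)] = 1.475·ln(0.5742/0.1873) = 1.653 kmol/m³.
Then C_D = (C_{A0}−C_A) − C_U = 3.831 − 1.653 = 2.178 kmol/m³.
S̃_{D/U} = C_D/C_U = 2.178/1.653 = 1.32.

1.32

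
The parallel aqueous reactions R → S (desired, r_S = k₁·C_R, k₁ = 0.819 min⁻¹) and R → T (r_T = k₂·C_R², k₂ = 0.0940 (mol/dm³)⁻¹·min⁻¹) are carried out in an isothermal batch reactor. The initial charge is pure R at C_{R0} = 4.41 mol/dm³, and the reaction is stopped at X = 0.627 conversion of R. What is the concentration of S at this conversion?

2.06 mol/dm³

C_R = C_{R0}(1−X) = 1.645 mol/dm³.
Along a PFR/batch, dC_S/dC_R = −r_S/(r_S+r_T) = −k₁/(k₁+k₂·C_R).
Integrating from C_{R0} to C_R: C_S = (0.819/0.0940)·ln[(0.819+0.0940·4.41)/(0.819+0.0940·1.64)] = 8.713·ln(1.234/0.9736) = 2.062 mol/dm³.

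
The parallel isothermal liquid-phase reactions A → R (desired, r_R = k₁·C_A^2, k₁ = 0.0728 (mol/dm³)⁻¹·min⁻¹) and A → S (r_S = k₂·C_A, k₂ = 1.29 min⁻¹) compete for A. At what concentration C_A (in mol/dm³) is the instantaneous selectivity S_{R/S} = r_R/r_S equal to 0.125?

2.21 mol/dm³

S_{R/S} = (k₁/k₂)·C_A ⇒ C_A = S·k₂/k₁.
= 0.125×1.29/0.0728 = 2.21 mol/dm³.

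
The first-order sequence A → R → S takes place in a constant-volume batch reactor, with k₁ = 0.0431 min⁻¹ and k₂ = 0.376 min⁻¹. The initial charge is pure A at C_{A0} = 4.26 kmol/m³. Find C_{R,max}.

0.369 kmol/m³

Evaluating C_R at t_opt = ln(k₂/k₁)/(k₂−k₁) gives C_{R,max}/C_{A0} = (k₁/k₂)^[k₂/(k₂−k₁)].
= (0.0431/0.376)^(0.376/(0.376−0.0431)) = (0.1146)^(1.129) = 0.08660.
C_{R,max} = 0.08660×4.26 = 0.369 kmol/m³.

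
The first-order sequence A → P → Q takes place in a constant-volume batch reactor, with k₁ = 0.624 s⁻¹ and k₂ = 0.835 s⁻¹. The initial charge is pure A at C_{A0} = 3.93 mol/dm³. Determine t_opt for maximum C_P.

For first-order series the maximum of C_P occurs at t_opt = ln(k₂/k₁)/(k₂−k₁).
= ln(0.835/0.624)/(0.835−0.624) = ln(1.338)/0.2110 = 0.2913/0.2110 = 1.38 s.

1.38 s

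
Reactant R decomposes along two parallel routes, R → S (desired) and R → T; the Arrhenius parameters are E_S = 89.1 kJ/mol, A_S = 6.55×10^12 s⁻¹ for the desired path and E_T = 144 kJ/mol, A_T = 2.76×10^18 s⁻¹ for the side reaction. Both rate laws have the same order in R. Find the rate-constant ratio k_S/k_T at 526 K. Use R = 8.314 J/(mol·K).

k_S/k_T = (A_S/A_T)·exp[−(E_S−E_T)/(RT)] = (A_S/A_T)·exp[(E_T−E_S)/(RT)].
(E_T−E_S)/(RT) = (144−89.1)×10³/(8.314×526) = 54900/4373 = 12.55.
k_S/k_T = (6.55×10^12/2.76×10^18)·exp(12.55) = 2.373×10^-6 × 2.832×10^5 = 0.672.

0.672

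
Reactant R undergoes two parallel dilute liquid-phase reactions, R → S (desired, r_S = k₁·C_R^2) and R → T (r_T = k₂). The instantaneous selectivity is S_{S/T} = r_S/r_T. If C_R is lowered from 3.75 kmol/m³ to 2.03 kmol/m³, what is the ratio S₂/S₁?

0.293

S_{S/T} = (k₁/k₂)·C_R^2, so S₂/S₁ = (C_{R,2}/C_{R,1})^2.
= (2.03/3.75)^2 = (0.5413)^2 = 0.293.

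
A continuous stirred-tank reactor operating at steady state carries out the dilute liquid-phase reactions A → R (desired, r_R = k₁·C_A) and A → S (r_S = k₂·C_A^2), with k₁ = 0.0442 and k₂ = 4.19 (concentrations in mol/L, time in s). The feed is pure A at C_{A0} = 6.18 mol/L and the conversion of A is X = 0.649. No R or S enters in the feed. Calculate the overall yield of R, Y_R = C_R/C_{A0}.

Exit C_A = C_{A0}(1−X) = 6.18×0.351 = 2.169 mol/L.
In a CSTR the entire volume is at exit conditions, so r_R = 0.0442×2.169 = 0.09588 and r_S = 4.19×2.169^2 = 19.72.
Fraction of consumed A going to R: r_R/(r_R+r_S) = 0.004840.
C_R = 0.004840·C_{A0}·X = 0.004840×6.18×0.649 = 0.0194 mol/L; Y_R = C_R/C_{A0} = 0.00314.

0.00314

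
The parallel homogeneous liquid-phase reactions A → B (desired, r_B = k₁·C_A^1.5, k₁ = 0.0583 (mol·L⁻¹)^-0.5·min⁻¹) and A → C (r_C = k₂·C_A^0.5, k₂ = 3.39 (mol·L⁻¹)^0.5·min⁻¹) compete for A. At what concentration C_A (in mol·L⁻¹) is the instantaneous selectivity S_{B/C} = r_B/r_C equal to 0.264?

S_{B/C} = (k₁/k₂)·C_A ⇒ C_A = S·k₂/k₁.
= 0.264×3.39/0.0583 = 15.4 mol·L⁻¹.

15.4 mol·L⁻¹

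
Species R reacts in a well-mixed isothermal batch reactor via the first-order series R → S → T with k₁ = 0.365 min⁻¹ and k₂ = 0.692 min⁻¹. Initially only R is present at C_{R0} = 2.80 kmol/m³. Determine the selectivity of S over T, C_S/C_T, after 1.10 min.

2.15

The intermediate concentration in a first-order A→B→C sequence is C_S = k₁C_{R0}(e^(−k₁t) − e^(−k₂t))/(k₂−k₁).
e^(−k₁t) = e^(−0.365×1.10) = e^(−0.4015) = 0.6693; e^(−k₂t) = e^(−0.7612) = 0.4671.
C_S = 0.365×2.80/(0.692−0.365) × (0.6693−0.4671) = 3.125×0.2022 = 0.6320 kmol/m³.
C_R = C_{R0}e^(−k₁t) = 1.874 kmol/m³, so C_T = C_{R0}−C_R−C_S = 0.2939 kmol/m³; C_S/C_T = 2.15.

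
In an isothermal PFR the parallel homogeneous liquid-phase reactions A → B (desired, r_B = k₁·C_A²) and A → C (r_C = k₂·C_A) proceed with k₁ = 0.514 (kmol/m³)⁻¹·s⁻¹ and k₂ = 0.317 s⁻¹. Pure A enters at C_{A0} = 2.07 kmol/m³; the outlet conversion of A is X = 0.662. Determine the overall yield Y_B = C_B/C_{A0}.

0.449

C_A = C_{A0}(1−X) = 0.6997 kmol/m³.
Along a PFR/batch, dC_C/dC_A = −r_C/(r_B+r_C) = −k₂/(k₂+k₁·C_A).
Integrating from C_{A0} to C_A: C_C = (0.317/0.514)·ln[(0.317+0.514·2.07)/(0.317+0.514·0.700)] = 0.6167·ln(1.381/0.6766) = 0.4400 kmol/m³.
Then C_B = (C_{A0}−C_A) − C_C = 1.370 − 0.4400 = 0.9303 kmol/m³.
Y_B = C_B/C_{A0} = 0.9303/2.07 = 0.449.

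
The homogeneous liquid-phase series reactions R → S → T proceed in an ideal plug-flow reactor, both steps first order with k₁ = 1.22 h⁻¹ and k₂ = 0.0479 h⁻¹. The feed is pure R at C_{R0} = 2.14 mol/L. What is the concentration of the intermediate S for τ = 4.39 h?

1.79 mol/L

The intermediate concentration in a first-order A→B→C sequence is C_S = k₁C_{R0}(e^(−k₁τ) − e^(−k₂τ))/(k₂−k₁).
e^(−k₁τ) = e^(−1.22×4.39) = e^(−5.356) = 0.004721; e^(−k₂τ) = e^(−0.2103) = 0.8104.
C_S = 1.22×2.14/(0.0479−1.22) × (0.004721−0.8104) = (-2.227)×(-0.8056) = 1.795 mol/L.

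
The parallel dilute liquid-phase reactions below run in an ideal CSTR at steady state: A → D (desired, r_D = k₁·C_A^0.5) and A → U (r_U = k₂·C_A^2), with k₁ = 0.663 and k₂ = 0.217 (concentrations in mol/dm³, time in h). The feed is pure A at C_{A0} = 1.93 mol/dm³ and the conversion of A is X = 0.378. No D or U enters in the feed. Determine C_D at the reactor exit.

Exit C_A = C_{A0}(1−X) = 1.93×0.622 = 1.200 mol/dm³.
A CSTR operates uniformly at the exit composition, giving r_D = 0.7264 and r_U = 0.3127 (each k·C_A^n at C_A = 1.200).
Fraction of consumed A going to D: r_D/(r_D+r_U) = 0.6991.
C_D = 0.6991·C_{A0}·X = 0.6991×1.93×0.378 = 0.510 mol/dm³.

0.510 mol/dm³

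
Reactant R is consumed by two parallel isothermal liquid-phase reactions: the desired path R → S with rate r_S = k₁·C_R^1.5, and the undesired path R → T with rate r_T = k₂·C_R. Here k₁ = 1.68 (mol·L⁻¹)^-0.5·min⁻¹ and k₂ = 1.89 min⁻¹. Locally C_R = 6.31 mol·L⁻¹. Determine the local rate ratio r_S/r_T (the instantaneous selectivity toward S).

S_{S/T} = r_S/r_T = (k₁·C_R^1.5)/(k₂·C_R) = (k₁/k₂)·C_R^0.5.
= (1.68×6.310^1.5) / (1.89×6.310) = 26.63/11.93 = 2.23.
Since the desired path is higher order in R, keeping C_R high (PFR or concentrated feed) favours S.

2.23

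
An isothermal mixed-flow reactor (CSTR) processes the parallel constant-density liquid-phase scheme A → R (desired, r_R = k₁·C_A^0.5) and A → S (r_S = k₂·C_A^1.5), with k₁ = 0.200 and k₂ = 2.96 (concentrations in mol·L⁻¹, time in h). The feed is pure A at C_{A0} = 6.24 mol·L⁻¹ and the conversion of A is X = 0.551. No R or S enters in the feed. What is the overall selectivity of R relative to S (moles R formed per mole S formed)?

Exit C_A = C_{A0}(1−X) = 6.24×0.449 = 2.802 mol·L⁻¹.
A CSTR operates uniformly at the exit composition, giving r_R = 0.3348 and r_S = 13.88 (each k·C_A^n at C_A = 2.802).
Overall selectivity = C_R/C_S = r_Rτ/(r_Sτ) = r_R/r_S = 0.0241.

0.0241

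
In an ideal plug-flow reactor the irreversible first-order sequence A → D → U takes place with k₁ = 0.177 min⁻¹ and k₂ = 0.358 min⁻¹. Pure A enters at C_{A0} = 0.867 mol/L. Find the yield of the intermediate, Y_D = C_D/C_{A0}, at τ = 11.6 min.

0.110

For first-order series with pure A initially, C_D(τ) = k₁C_{A0}/(k₂−k₁)·(e^(−k₁τ) − e^(−k₂τ)).
e^(−k₁τ) = e^(−0.177×11.6) = e^(−2.053) = 0.1283; e^(−k₂τ) = e^(−4.153) = 0.01572.
C_D = 0.177×0.867/(0.358−0.177) × (0.1283−0.01572) = 0.8478×0.1126 = 0.09547 mol/L.
Y_D = C_D/C_{A0} = 0.09547/0.867 = 0.110.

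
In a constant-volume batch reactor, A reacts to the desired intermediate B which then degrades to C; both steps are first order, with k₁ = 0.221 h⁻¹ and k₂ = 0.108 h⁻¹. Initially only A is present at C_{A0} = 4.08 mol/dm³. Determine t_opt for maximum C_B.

6.34 h

For first-order series the maximum of C_B occurs at t_opt = ln(k₂/k₁)/(k₂−k₁).
= ln(0.108/0.221)/(0.108−0.221) = ln(0.4887)/-0.1130 = -0.7160/-0.1130 = 6.34 h.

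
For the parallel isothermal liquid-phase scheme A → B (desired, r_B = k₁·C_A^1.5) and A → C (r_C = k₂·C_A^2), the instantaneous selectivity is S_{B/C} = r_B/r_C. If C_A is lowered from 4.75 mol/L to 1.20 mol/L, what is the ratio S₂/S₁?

1.99

S_{B/C} = (k₁/k₂)·C_A^-0.5, so S₂/S₁ = (C_{A,2}/C_{A,1})^-0.5.
= (1.20/4.75)^(-0.5) = (0.2526)^(-0.5) = 1.99.
Selectivity toward B rises as C_A falls — low-concentration operation is favoured.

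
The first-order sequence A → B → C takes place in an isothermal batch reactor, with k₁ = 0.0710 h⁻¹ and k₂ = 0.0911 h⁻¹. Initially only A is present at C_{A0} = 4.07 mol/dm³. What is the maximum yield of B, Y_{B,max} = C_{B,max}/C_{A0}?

At the optimum, C_{B,max}/C_{A0} = (k₁/k₂)^[k₂/(k₂−k₁)].
= (0.0710/0.0911)^(0.0911/(0.0911−0.0710)) = (0.7794)^(4.532) = 0.3231.

0.323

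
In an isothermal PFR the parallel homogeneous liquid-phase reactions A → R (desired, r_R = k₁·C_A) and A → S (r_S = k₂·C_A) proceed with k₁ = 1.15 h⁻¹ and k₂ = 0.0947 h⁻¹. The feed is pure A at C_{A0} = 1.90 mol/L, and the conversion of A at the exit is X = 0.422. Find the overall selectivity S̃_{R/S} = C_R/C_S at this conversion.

C_A = C_{A0}(1−X) = 1.098 mol/L.
Both paths are first order in A, so the instantaneous fraction to R is constant: dC_R/d(−C_A) = k₁/(k₁+k₂) = 0.9239.
C_R = 0.9239·(C_{A0}−C_A) = 0.9239×0.8018 = 0.741 mol/L.
C_S = (C_{A0}−C_A)−C_R = 0.06100 mol/L; S̃_{R/S} = 0.7408/0.06100 = 12.1.

12.1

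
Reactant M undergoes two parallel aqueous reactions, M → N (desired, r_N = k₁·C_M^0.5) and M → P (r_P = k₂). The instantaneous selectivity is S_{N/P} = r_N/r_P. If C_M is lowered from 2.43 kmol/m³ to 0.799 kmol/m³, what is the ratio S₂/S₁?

0.573

S_{N/P} = (k₁/k₂)·C_M^0.5, so S₂/S₁ = (C_{M,2}/C_{M,1})^0.5.
= (0.799/2.43)^0.5 = (0.3288)^0.5 = 0.573.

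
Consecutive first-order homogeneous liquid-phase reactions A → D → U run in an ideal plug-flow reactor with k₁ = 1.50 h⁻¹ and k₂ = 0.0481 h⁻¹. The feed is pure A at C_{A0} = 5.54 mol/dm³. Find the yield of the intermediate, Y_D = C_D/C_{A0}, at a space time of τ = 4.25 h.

0.840

Solving the coupled first-order balances gives C_D(τ) = [k₁/(k₂−k₁)]·C_{A0}·(e^(−k₁τ) − e^(−k₂τ)).
e^(−k₁τ) = e^(−1.50×4.25) = e^(−6.375) = 0.001704; e^(−k₂τ) = e^(−0.2044) = 0.8151.
C_D = 1.50×5.54/(0.0481−1.50) × (0.001704−0.8151) = (-5.724)×(-0.8134) = 4.656 mol/dm³.
Y_D = C_D/C_{A0} = 4.656/5.54 = 0.840.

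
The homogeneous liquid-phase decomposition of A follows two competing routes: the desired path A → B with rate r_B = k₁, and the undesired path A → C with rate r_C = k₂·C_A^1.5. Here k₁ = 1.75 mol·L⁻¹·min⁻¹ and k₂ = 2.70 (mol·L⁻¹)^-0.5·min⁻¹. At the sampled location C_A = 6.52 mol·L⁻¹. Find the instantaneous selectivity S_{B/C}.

0.0389

S_{B/C} = r_B/r_C = (k₁)/(k₂·C_A^1.5) = (k₁/k₂)·C_A^-1.5.
= (1.75) / (2.70×6.520^1.5) = 1.750/44.95 = 0.0389.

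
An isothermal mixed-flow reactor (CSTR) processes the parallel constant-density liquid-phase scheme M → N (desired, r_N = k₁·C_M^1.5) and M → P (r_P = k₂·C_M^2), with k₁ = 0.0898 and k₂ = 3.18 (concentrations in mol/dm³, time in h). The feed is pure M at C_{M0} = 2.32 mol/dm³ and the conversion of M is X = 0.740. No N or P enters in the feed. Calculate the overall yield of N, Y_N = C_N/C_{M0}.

Exit C_M = C_{M0}(1−X) = 2.32×0.260 = 0.6032 mol/dm³.
In a CSTR the entire volume is at exit conditions, so r_N = 0.0898×0.6032^1.5 = 0.04207 and r_P = 3.18×0.6032^2 = 1.157.
Fraction of consumed M going to N: r_N/(r_N+r_P) = 0.03508.
C_N = 0.03508·C_{M0}·X = 0.03508×2.32×0.740 = 0.0602 mol/dm³; Y_N = C_N/C_{M0} = 0.0260.

0.0260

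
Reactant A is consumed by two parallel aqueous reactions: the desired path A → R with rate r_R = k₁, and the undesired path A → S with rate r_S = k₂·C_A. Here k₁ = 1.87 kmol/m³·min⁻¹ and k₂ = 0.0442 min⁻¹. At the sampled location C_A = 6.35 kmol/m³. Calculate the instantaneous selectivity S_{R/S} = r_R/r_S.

S_{R/S} = r_R/r_S = (k₁)/(k₂·C_A) = (k₁/k₂)·C_A⁻¹.
= (1.87) / (0.0442×6.350) = 1.870/0.2807 = 6.66.

6.66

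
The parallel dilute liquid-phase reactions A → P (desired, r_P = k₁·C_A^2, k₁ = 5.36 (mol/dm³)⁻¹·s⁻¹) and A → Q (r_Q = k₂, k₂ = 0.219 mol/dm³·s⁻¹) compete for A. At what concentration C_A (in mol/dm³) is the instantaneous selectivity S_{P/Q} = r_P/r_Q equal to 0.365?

0.122 mol/dm³

S_{P/Q} = (k₁/k₂)·C_A^2 ⇒ C_A = (S·k₂/k₁)^(0.5).
= (0.365×0.219/5.36)^(0.5) = (0.01491)^(0.5) = 0.122 mol/dm³.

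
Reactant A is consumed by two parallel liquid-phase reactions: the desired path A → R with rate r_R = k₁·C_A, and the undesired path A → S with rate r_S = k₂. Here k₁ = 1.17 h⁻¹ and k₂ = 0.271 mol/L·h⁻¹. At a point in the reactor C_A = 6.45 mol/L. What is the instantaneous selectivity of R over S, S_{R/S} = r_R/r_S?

27.8

S_{R/S} = r_R/r_S = (k₁·C_A)/(k₂) = (k₁/k₂)·C_A.
= (1.17×6.450) / (0.271) = 7.546/0.2710 = 27.8.
Since the desired path is higher order in A, keeping C_A high (PFR or concentrated feed) favours R.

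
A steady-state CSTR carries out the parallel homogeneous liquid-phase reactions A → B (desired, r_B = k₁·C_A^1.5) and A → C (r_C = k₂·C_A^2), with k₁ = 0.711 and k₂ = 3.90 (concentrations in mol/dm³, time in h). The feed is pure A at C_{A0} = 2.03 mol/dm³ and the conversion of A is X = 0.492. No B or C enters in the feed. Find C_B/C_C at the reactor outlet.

Exit C_A = C_{A0}(1−X) = 2.03×0.508 = 1.031 mol/dm³.
A CSTR operates uniformly at the exit composition, giving r_B = 0.7446 and r_C = 4.147 (each k·C_A^n at C_A = 1.031).
Overall selectivity = C_B/C_C = r_Bτ/(r_Cτ) = r_B/r_C = 0.180.

0.180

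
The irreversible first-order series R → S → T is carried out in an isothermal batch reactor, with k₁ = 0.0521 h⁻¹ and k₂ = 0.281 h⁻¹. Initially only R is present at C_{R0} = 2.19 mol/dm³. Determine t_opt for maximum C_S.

For first-order series the maximum of C_S occurs at t_opt = ln(k₂/k₁)/(k₂−k₁).
= ln(0.281/0.0521)/(0.281−0.0521) = ln(5.393)/0.2289 = 1.685/0.2289 = 7.36 h.

7.36 h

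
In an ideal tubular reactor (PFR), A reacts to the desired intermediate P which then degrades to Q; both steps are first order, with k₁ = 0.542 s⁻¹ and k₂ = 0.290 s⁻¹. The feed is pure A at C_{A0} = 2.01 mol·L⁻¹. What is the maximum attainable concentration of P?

0.979 mol·L⁻¹

Evaluating C_P at τ_opt = ln(k₂/k₁)/(k₂−k₁) gives C_{P,max}/C_{A0} = (k₁/k₂)^[k₂/(k₂−k₁)].
= (0.542/0.290)^(0.290/(0.290−0.542)) = (1.869)^(-1.151) = 0.4869.
C_{P,max} = 0.4869×2.01 = 0.979 mol·L⁻¹.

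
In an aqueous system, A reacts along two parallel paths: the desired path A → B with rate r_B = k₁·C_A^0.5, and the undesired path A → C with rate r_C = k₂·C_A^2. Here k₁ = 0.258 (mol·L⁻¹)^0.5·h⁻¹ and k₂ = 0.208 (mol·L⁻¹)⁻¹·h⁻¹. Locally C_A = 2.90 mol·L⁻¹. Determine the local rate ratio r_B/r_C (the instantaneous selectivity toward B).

0.251

S_{B/C} = r_B/r_C = (k₁·C_A^0.5)/(k₂·C_A^2) = (k₁/k₂)·C_A^-1.5.
= (0.258×2.900^0.5) / (0.208×2.900^2) = 0.4394/1.749 = 0.251.
The undesired path is higher order in A, so low C_A (CSTR or dilute feed) favours B.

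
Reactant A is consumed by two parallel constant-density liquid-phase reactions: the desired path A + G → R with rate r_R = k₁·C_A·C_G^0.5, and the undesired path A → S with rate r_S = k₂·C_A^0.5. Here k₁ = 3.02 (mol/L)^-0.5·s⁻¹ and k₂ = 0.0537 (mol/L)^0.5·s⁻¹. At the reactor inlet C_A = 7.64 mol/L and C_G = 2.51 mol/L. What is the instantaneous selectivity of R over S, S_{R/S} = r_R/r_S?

246

S_{R/S} = r_R/r_S = (k₁·C_A·C_G^0.5)/(k₂·C_A^0.5) = (k₁/k₂)·C_A^0.5·C_G^0.5.
= (3.02×7.640×2.510^0.5) / (0.0537×7.640^0.5) = 36.55/0.1484 = 246.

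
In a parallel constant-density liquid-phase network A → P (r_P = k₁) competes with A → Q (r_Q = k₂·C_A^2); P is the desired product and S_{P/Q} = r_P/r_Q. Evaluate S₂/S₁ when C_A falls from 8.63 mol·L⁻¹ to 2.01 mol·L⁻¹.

S_{P/Q} = (k₁/k₂)·C_A^-2, so S₂/S₁ = (C_{A,2}/C_{A,1})^-2.
= (2.01/8.63)^(-2) = (0.2329)^(-2) = 18.4.

18.4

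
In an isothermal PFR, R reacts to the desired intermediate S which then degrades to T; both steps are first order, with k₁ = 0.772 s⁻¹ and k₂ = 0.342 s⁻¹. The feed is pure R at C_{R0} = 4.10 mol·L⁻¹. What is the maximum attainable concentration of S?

For a first-order series the maximum intermediate yield is C_{S,max}/C_{R0} = (k₁/k₂)^[k₂/(k₂−k₁)].
= (0.772/0.342)^(0.342/(0.342−0.772)) = (2.257)^(-0.7953) = 0.5233.
C_{S,max} = 0.5233×4.10 = 2.15 mol·L⁻¹.

2.15 mol·L⁻¹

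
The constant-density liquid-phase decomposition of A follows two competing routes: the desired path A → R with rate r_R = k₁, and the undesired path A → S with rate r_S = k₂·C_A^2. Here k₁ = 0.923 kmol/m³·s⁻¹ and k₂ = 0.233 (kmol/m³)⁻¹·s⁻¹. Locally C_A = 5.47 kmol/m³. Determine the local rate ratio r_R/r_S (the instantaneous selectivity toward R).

0.132

S_{R/S} = r_R/r_S = (k₁)/(k₂·C_A^2) = (k₁/k₂)·C_A^-2.
= (0.923) / (0.233×5.470^2) = 0.9230/6.972 = 0.132.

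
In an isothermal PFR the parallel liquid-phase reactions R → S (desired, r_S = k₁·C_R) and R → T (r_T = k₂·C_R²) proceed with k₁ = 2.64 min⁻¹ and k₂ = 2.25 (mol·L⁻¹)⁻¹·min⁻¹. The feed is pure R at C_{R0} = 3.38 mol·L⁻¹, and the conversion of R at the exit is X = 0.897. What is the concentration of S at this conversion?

C_R = C_{R0}(1−X) = 0.3481 mol·L⁻¹.
Along a PFR/batch, dC_S/dC_R = −r_S/(r_S+r_T) = −k₁/(k₁+k₂·C_R).
Integrating from C_{R0} to C_R: C_S = (2.64/2.25)·ln[(2.64+2.25·3.38)/(2.64+2.25·0.348)] = 1.173·ln(10.24/3.423) = 1.286 mol·L⁻¹.

1.29 mol·L⁻¹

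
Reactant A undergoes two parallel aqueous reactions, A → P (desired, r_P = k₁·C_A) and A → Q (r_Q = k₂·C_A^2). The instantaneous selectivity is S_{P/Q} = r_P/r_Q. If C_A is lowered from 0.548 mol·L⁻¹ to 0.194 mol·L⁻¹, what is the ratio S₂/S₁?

2.82

S_{P/Q} = (k₁/k₂)·C_A⁻¹, so S₂/S₁ = (C_{A,2}/C_{A,1})⁻¹.
= 0.548/0.194 = 2.82.
Selectivity toward P rises as C_A falls — low-concentration operation is favoured.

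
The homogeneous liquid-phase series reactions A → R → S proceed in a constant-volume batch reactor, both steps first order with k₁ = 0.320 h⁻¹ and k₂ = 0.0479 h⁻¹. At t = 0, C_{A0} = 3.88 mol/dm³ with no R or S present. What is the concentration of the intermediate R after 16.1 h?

The intermediate concentration in a first-order A→B→C sequence is C_R = k₁C_{A0}(e^(−k₁t) − e^(−k₂t))/(k₂−k₁).
e^(−k₁t) = e^(−0.320×16.1) = e^(−5.152) = 0.005788; e^(−k₂t) = e^(−0.7712) = 0.4625.
C_R = 0.320×3.88/(0.0479−0.320) × (0.005788−0.4625) = (-4.563)×(-0.4567) = 2.084 mol/dm³.

2.08 mol/dm³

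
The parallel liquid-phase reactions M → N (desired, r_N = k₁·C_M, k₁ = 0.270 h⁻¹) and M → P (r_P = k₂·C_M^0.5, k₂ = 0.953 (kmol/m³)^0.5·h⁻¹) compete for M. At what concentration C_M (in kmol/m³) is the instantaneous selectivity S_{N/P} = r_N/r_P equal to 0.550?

3.77 kmol/m³

S_{N/P} = (k₁/k₂)·C_M^0.5 ⇒ C_M = (S·k₂/k₁)^(2).
= (0.550×0.953/0.270)^(2) = (1.941)^(2) = 3.77 kmol/m³.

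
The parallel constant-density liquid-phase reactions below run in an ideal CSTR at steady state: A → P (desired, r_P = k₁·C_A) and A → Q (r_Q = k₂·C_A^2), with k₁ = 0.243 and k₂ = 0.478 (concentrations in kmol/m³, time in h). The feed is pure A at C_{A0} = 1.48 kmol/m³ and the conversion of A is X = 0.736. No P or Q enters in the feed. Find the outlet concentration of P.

Exit C_A = C_{A0}(1−X) = 1.48×0.264 = 0.3907 kmol/m³.
A CSTR operates uniformly at the exit composition, giving r_P = 0.09494 and r_Q = 0.07297 (each k·C_A^n at C_A = 0.3907).
Fraction of consumed A going to P: r_P/(r_P+r_Q) = 0.5654.
C_P = 0.5654·C_{A0}·X = 0.5654×1.48×0.736 = 0.616 kmol/m³.

0.616 kmol/m³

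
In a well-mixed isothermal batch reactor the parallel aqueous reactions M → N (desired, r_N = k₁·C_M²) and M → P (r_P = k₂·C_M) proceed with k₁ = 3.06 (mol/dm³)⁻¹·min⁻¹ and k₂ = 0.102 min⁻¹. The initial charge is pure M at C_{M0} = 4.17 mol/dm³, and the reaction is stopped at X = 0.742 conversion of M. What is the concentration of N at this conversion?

3.05 mol/dm³

C_M = C_{M0}(1−X) = 1.076 mol/dm³.
Along a PFR/batch, dC_P/dC_M = −r_P/(r_N+r_P) = −k₂/(k₂+k₁·C_M).
Integrating from C_{M0} to C_M: C_P = (0.102/3.06)·ln[(0.102+3.06·4.17)/(0.102+3.06·1.08)] = 0.03333·ln(12.86/3.394) = 0.04441 mol/dm³.
Then C_N = (C_{M0}−C_M) − C_P = 3.094 − 0.04441 = 3.050 mol/dm³.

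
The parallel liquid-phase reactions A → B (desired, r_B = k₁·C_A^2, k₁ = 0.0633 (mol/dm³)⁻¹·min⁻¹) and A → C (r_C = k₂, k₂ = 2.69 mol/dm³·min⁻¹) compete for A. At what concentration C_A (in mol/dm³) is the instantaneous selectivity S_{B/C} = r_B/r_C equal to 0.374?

S_{B/C} = (k₁/k₂)·C_A^2 ⇒ C_A = (S·k₂/k₁)^(0.5).
= (0.374×2.69/0.0633)^(0.5) = (15.89)^(0.5) = 3.99 mol/dm³.

3.99 mol/dm³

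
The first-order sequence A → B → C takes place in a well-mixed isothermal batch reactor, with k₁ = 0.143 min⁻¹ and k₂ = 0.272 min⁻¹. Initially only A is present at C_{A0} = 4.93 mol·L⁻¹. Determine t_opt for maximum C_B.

4.98 min

Setting dC_B/dt = 0 gives t_opt = ln(k₂/k₁)/(k₂−k₁).
= ln(0.272/0.143)/(0.272−0.143) = ln(1.902)/0.1290 = 0.6430/0.1290 = 4.98 min.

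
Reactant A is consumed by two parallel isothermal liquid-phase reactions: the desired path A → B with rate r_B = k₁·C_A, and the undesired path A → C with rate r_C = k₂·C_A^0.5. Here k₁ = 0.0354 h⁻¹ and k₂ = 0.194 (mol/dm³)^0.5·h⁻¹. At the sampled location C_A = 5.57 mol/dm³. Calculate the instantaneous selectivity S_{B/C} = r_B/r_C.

0.431

S_{B/C} = r_B/r_C = (k₁·C_A)/(k₂·C_A^0.5) = (k₁/k₂)·C_A^0.5.
= (0.0354×5.570) / (0.194×5.570^0.5) = 0.1972/0.4579 = 0.431.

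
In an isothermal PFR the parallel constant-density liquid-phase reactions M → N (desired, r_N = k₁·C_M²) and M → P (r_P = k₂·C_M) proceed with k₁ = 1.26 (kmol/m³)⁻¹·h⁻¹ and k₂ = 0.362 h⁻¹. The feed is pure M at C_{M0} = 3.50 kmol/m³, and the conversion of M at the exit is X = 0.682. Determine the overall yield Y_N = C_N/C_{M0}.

0.600

C_M = C_{M0}(1−X) = 1.113 kmol/m³.
Along a PFR/batch, dC_P/dC_M = −r_P/(r_N+r_P) = −k₂/(k₂+k₁·C_M).
Integrating from C_{M0} to C_M: C_P = (0.362/1.26)·ln[(0.362+1.26·3.50)/(0.362+1.26·1.11)] = 0.2873·ln(4.772/1.764) = 0.2859 kmol/m³.
Then C_N = (C_{M0}−C_M) − C_P = 2.387 − 0.2859 = 2.101 kmol/m³.
Y_N = C_N/C_{M0} = 2.101/3.50 = 0.600.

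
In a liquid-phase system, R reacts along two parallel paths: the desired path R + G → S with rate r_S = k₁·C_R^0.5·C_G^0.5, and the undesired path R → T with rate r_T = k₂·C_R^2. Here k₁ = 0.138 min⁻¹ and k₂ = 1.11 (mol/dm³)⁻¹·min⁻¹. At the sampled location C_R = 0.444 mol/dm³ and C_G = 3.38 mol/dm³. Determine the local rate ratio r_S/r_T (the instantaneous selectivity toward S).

0.773

S_{S/T} = r_S/r_T = (k₁·C_R^0.5·C_G^0.5)/(k₂·C_R^2) = (k₁/k₂)·C_R^-1.5·C_G^0.5.
= (0.138×0.4440^0.5×3.380^0.5) / (1.11×0.4440^2) = 0.1691/0.2188 = 0.773.
The undesired path is higher order in R, so low C_R (CSTR or dilute feed) favours S.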